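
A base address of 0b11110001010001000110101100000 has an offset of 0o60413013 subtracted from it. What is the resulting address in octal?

0o3531473525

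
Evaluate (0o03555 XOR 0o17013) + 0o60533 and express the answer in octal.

First 0o03555 XOR 0o17013 = 0o14546.
Add column by column in base 8, right to left:
  6+3 = 1 carry 1
  4+3+1 = 0 carry 1
  5+5+1 = 3 carry 1
  4+0+1 = 5
  1+6 = 7

0o75301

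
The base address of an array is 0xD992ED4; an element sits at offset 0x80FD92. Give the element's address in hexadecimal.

Add column by column in base 16, right to left:
  4+2 = 6
  D+9 = 6 carry 1
  E+D+1 = C carry 1
  2+F+1 = 2 carry 1
  9+0+1 = A
  9+8 = 1 carry 1
  D+0+1 = E

0xE1A2C66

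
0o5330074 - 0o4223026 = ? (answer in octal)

0o1105046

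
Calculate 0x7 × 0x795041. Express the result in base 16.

0x35131C7

Multiply each base-16 digit by 7, carrying:
  1×7 = 7 → write 7
  4×7 = 28 → write C carry 1
  0×7+1 = 1 → write 1
  5×7 = 35 → write 3 carry 2
  9×7+2 = 65 → write 1 carry 4
  7×7+4 = 53 → write 5 carry 3
  remaining carry: 3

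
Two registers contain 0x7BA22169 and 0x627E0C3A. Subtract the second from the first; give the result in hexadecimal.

0x1924152F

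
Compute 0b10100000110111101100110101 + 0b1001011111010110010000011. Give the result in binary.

0b11101100110010011110111000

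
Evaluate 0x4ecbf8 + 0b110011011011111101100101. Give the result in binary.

0b1000111001000101101011101

0x4ecbf8 = 0b10011101100101111111000 in binary.
Add column by column in base 2, right to left:
  0+1 = 1
  0+0 = 0
  0+1 = 1
  1+0 = 1
  1+0 = 1
  1+1 = 0 carry 1
  1+1+1 = 1 carry 1
  1+0+1 = 0 carry 1
  1+1+1 = 1 carry 1
  1+1+1 = 1 carry 1
  0+1+1 = 0 carry 1
  1+1+1 = 1 carry 1
  0+1+1 = 0 carry 1
  0+1+1 = 0 carry 1
  1+0+1 = 0 carry 1
  1+1+1 = 1 carry 1
  0+1+1 = 0 carry 1
  1+0+1 = 0 carry 1
  1+1+1 = 1 carry 1
  1+1+1 = 1 carry 1
  0+0+1 = 1
  0+0 = 0
  1+1 = 0 carry 1
  0+1+1 = 0 carry 1
  final carry 1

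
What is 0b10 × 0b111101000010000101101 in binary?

0b1111010000100001011010

Multiply each base-2 digit by 2, carrying:
  1×2 = 2 → write 0 carry 1
  0×2+1 = 1 → write 1
  1×2 = 2 → write 0 carry 1
  1×2+1 = 3 → write 1 carry 1
  0×2+1 = 1 → write 1
  1×2 = 2 → write 0 carry 1
  0×2+1 = 1 → write 1
  0×2 = 0 → write 0
  0×2 = 0 → write 0
  0×2 = 0 → write 0
  1×2 = 2 → write 0 carry 1
  0×2+1 = 1 → write 1
  0×2 = 0 → write 0
  0×2 = 0 → write 0
  0×2 = 0 → write 0
  1×2 = 2 → write 0 carry 1
  0×2+1 = 1 → write 1
  1×2 = 2 → write 0 carry 1
  1×2+1 = 3 → write 1 carry 1
  1×2+1 = 3 → write 1 carry 1
  1×2+1 = 3 → write 1 carry 1
  remaining carry: 1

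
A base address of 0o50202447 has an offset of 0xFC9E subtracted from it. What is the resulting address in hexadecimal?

0o50202447 = 0xA10527 in hexadecimal.
Subtract column by column in base 16:
  7-E → 9 (borrow)
  2-9-1 → 8 (borrow)
  5-C-1 → 8 (borrow)
  0-F-1 → 0 (borrow)
  1-0-1 → 0
  A-0 → A

0xA00889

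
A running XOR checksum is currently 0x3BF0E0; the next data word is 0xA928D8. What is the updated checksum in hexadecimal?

XOR each hex digit independently (no carries):
  3^A=9, B^9=2, F^2=D, 0^8=8, E^D=3, 0^8=8

0x92D838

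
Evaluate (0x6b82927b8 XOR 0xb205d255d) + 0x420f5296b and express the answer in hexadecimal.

First 0x6b82927b8 XOR 0xb205d255d = 0xd987402e5.
Add column by column in base 16, right to left:
  5+b = 0 carry 1
  e+6+1 = 5 carry 1
  2+9+1 = c
  0+2 = 2
  4+5 = 9
  7+f = 6 carry 1
  8+0+1 = 9
  9+2 = b
  d+4 = 1 carry 1
  final carry 1

0x11b9692c50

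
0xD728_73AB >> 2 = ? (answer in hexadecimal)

0x35CA1CEA

2 bits is not a whole number of base-16 digits; in binary: 11010111001010000111001110101011 >> 2 = 110101110010100001110011101010.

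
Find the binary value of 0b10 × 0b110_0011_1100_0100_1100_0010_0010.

0b1100011110001001100001000100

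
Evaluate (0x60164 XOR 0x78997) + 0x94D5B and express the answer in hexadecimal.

0xAD64E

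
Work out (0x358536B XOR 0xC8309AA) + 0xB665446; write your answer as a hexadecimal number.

0x1B41AF07

First 0x358536B XOR 0xC8309AA = 0xFDB5AC1.
Add column by column in base 16, right to left:
  1+6 = 7
  C+4 = 0 carry 1
  A+4+1 = F
  5+5 = A
  B+6 = 1 carry 1
  D+6+1 = 4 carry 1
  F+B+1 = B carry 1
  final carry 1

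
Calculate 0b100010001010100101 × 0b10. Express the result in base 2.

0b1000100010101001010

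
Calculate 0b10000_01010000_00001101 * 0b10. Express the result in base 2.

0b1000001010000000011010

Multiply each base-2 digit by 2, carrying:
  1×2 = 2 → write 0 carry 1
  0×2+1 = 1 → write 1
  1×2 = 2 → write 0 carry 1
  1×2+1 = 3 → write 1 carry 1
  0×2+1 = 1 → write 1
  0×2 = 0 → write 0
  0×2 = 0 → write 0
  0×2 = 0 → write 0
  0×2 = 0 → write 0
  0×2 = 0 → write 0
  0×2 = 0 → write 0
  0×2 = 0 → write 0
  1×2 = 2 → write 0 carry 1
  0×2+1 = 1 → write 1
  1×2 = 2 → write 0 carry 1
  0×2+1 = 1 → write 1
  0×2 = 0 → write 0
  0×2 = 0 → write 0
  0×2 = 0 → write 0
  0×2 = 0 → write 0
  1×2 = 2 → write 0 carry 1
  remaining carry: 1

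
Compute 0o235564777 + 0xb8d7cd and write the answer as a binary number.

0b11001011111100000111001100

0o235564777 = 0b10011101101110100111111111 in binary.
0xb8d7cd = 0b101110001101011111001101 in binary.
Add column by column in base 2, right to left:
  1+1 = 0 carry 1
  1+0+1 = 0 carry 1
  1+1+1 = 1 carry 1
  1+1+1 = 1 carry 1
  1+0+1 = 0 carry 1
  1+0+1 = 0 carry 1
  1+1+1 = 1 carry 1
  1+1+1 = 1 carry 1
  1+1+1 = 1 carry 1
  0+1+1 = 0 carry 1
  0+1+1 = 0 carry 1
  1+0+1 = 0 carry 1
  0+1+1 = 0 carry 1
  1+0+1 = 0 carry 1
  1+1+1 = 1 carry 1
  1+1+1 = 1 carry 1
  0+0+1 = 1
  1+0 = 1
  1+0 = 1
  0+1 = 1
  1+1 = 0 carry 1
  1+1+1 = 1 carry 1
  1+0+1 = 0 carry 1
  0+1+1 = 0 carry 1
  0+0+1 = 1
  1+0 = 1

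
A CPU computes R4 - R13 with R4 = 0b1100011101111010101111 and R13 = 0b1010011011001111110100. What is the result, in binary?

0b10000010101010111011

Subtract column by column in base 2:
  1-0 → 1
  1-0 → 1
  1-1 → 0
  1-0 → 1
  0-1 → 1 (borrow)
  1-1-1 → 1 (borrow)
  0-1-1 → 0 (borrow)
  1-1-1 → 1 (borrow)
  0-1-1 → 0 (borrow)
  1-1-1 → 1 (borrow)
  1-0-1 → 0
  1-0 → 1
  1-1 → 0
  0-1 → 1 (borrow)
  1-0-1 → 0
  1-1 → 0
  1-1 → 0
  0-0 → 0
  0-0 → 0
  0-1 → 1 (borrow)
  1-0-1 → 0
  1-1 → 0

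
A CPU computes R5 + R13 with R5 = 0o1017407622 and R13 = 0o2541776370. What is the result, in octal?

0o3561406212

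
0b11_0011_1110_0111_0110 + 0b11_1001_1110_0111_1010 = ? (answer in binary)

0b1101101110011110000

Add column by column in base 2, right to left:
  0+0 = 0
  1+1 = 0 carry 1
  1+0+1 = 0 carry 1
  0+1+1 = 0 carry 1
  1+1+1 = 1 carry 1
  1+1+1 = 1 carry 1
  1+1+1 = 1 carry 1
  0+0+1 = 1
  0+0 = 0
  1+1 = 0 carry 1
  1+1+1 = 1 carry 1
  1+1+1 = 1 carry 1
  1+1+1 = 1 carry 1
  1+0+1 = 0 carry 1
  0+0+1 = 1
  0+1 = 1
  1+1 = 0 carry 1
  1+1+1 = 1 carry 1
  final carry 1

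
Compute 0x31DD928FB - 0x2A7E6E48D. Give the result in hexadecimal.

0x75F2446E

Subtract column by column in base 16:
  B-D → E (borrow)
  F-8-1 → 6
  8-4 → 4
  2-E → 4 (borrow)
  9-6-1 → 2
  D-E → F (borrow)
  D-7-1 → 5
  1-A → 7 (borrow)
  3-2-1 → 0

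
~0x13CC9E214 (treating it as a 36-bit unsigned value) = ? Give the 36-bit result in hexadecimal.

Each hex digit d becomes F−d:
  1→E, 3→C, C→3, C→3, 9→6, E→1, 2→D, 1→E, 4→B

0xEC3361DEB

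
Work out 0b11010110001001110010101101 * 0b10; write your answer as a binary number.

0b110101100010011100101011010

Multiply each base-2 digit by 2, carrying:
  1×2 = 2 → write 0 carry 1
  0×2+1 = 1 → write 1
  1×2 = 2 → write 0 carry 1
  1×2+1 = 3 → write 1 carry 1
  0×2+1 = 1 → write 1
  1×2 = 2 → write 0 carry 1
  0×2+1 = 1 → write 1
  1×2 = 2 → write 0 carry 1
  0×2+1 = 1 → write 1
  0×2 = 0 → write 0
  1×2 = 2 → write 0 carry 1
  1×2+1 = 3 → write 1 carry 1
  1×2+1 = 3 → write 1 carry 1
  0×2+1 = 1 → write 1
  0×2 = 0 → write 0
  1×2 = 2 → write 0 carry 1
  0×2+1 = 1 → write 1
  0×2 = 0 → write 0
  0×2 = 0 → write 0
  1×2 = 2 → write 0 carry 1
  1×2+1 = 3 → write 1 carry 1
  0×2+1 = 1 → write 1
  1×2 = 2 → write 0 carry 1
  0×2+1 = 1 → write 1
  1×2 = 2 → write 0 carry 1
  1×2+1 = 3 → write 1 carry 1
  remaining carry: 1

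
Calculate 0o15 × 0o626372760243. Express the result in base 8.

Multiply each base-8 digit by 13, carrying:
  3×13 = 39 → write 7 carry 4
  4×13+4 = 56 → write 0 carry 7
  2×13+7 = 33 → write 1 carry 4
  0×13+4 = 4 → write 4
  6×13 = 78 → write 6 carry 9
  7×13+9 = 100 → write 4 carry 12
  2×13+12 = 38 → write 6 carry 4
  7×13+4 = 95 → write 7 carry 11
  3×13+11 = 50 → write 2 carry 6
  6×13+6 = 84 → write 4 carry 10
  2×13+10 = 36 → write 4 carry 4
  6×13+4 = 82 → write 2 carry 10
  remaining carry: 12

0o12244276464107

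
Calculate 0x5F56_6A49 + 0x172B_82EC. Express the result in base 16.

0x7681ED35

Add column by column in base 16, right to left:
  9+C = 5 carry 1
  4+E+1 = 3 carry 1
  A+2+1 = D
  6+8 = E
  6+B = 1 carry 1
  5+2+1 = 8
  F+7 = 6 carry 1
  5+1+1 = 7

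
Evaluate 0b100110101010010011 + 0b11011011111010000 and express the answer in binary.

Add column by column in base 2, right to left:
  1+0 = 1
  1+0 = 1
  0+0 = 0
  0+0 = 0
  1+1 = 0 carry 1
  0+0+1 = 1
  0+1 = 1
  1+1 = 0 carry 1
  0+1+1 = 0 carry 1
  1+1+1 = 1 carry 1
  0+1+1 = 0 carry 1
  1+0+1 = 0 carry 1
  0+1+1 = 0 carry 1
  1+1+1 = 1 carry 1
  1+0+1 = 0 carry 1
  0+1+1 = 0 carry 1
  0+1+1 = 0 carry 1
  1+0+1 = 0 carry 1
  final carry 1

0b1000010001001100011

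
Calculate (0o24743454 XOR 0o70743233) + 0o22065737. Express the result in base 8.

0o76066626

First 0o24743454 XOR 0o70743233 = 0o54000667.
Add column by column in base 8, right to left:
  7+7 = 6 carry 1
  6+3+1 = 2 carry 1
  6+7+1 = 6 carry 1
  0+5+1 = 6
  0+6 = 6
  0+0 = 0
  4+2 = 6
  5+2 = 7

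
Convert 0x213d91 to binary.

0b1000010011110110010001

Expand each hex digit to 4 bits: 2=0010 1=0001 3=0011 d=1101 9=1001 1=0001.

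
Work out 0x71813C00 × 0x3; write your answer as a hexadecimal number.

0x15483B400

Multiply each base-16 digit by 3, carrying:
  0×3 = 0 → write 0
  0×3 = 0 → write 0
  C×3 = 36 → write 4 carry 2
  3×3+2 = 11 → write B
  1×3 = 3 → write 3
  8×3 = 24 → write 8 carry 1
  1×3+1 = 4 → write 4
  7×3 = 21 → write 5 carry 1
  remaining carry: 1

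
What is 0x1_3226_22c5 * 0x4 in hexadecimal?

0x4c8988b14

Multiply each base-16 digit by 4, carrying:
  5×4 = 20 → write 4 carry 1
  c×4+1 = 49 → write 1 carry 3
  2×4+3 = 11 → write b
  2×4 = 8 → write 8
  6×4 = 24 → write 8 carry 1
  2×4+1 = 9 → write 9
  2×4 = 8 → write 8
  3×4 = 12 → write c
  1×4 = 4 → write 4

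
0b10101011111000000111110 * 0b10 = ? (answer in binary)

0b101010111110000001111100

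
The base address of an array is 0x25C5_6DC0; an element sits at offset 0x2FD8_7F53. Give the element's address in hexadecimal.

0x559DED13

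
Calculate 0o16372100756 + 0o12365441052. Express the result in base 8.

Add column by column in base 8, right to left:
  6+2 = 0 carry 1
  5+5+1 = 3 carry 1
  7+0+1 = 0 carry 1
  0+1+1 = 2
  0+4 = 4
  1+4 = 5
  2+5 = 7
  7+6 = 5 carry 1
  3+3+1 = 7
  6+2 = 0 carry 1
  1+1+1 = 3

0o30757542030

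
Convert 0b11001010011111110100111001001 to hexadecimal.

Group the bits into nibbles: 0001 1001 0100 1111 1110 1001 1100 1001 → 194fe9c9.

0x194fe9c9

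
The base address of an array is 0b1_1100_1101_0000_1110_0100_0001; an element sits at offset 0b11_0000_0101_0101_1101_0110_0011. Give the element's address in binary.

0b100110100100110101110100100

Add column by column in base 2, right to left:
  1+1 = 0 carry 1
  0+1+1 = 0 carry 1
  0+0+1 = 1
  0+0 = 0
  0+0 = 0
  0+1 = 1
  1+1 = 0 carry 1
  0+0+1 = 1
  0+1 = 1
  1+0 = 1
  1+1 = 0 carry 1
  1+1+1 = 1 carry 1
  0+1+1 = 0 carry 1
  0+0+1 = 1
  0+1 = 1
  0+0 = 0
  1+1 = 0 carry 1
  0+0+1 = 1
  1+1 = 0 carry 1
  1+0+1 = 0 carry 1
  0+0+1 = 1
  0+0 = 0
  1+0 = 1
  1+0 = 1
  1+1 = 0 carry 1
  0+1+1 = 0 carry 1
  final carry 1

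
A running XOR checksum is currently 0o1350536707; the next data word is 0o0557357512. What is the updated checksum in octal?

0o1607661215

XOR each oct digit independently (no carries):
  1^0=1, 3^5=6, 5^5=0, 0^7=7, 5^3=6, 3^5=6, 6^7=1, 7^5=2, 0^1=1, 7^2=5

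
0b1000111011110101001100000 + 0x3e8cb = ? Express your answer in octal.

0o110351453

0b1000111011110101001100000 = 0o107365140 in octal.
0x3e8cb = 0o764313 in octal.
Add column by column in base 8, right to left:
  0+3 = 3
  4+1 = 5
  1+3 = 4
  5+4 = 1 carry 1
  6+6+1 = 5 carry 1
  3+7+1 = 3 carry 1
  7+0+1 = 0 carry 1
  0+0+1 = 1
  1+0 = 1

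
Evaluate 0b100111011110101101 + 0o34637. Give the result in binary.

0o34637 = 0b11100110011111 in binary.
Add column by column in base 2, right to left:
  1+1 = 0 carry 1
  0+1+1 = 0 carry 1
  1+1+1 = 1 carry 1
  1+1+1 = 1 carry 1
  0+1+1 = 0 carry 1
  1+0+1 = 0 carry 1
  0+0+1 = 1
  1+1 = 0 carry 1
  1+1+1 = 1 carry 1
  1+0+1 = 0 carry 1
  1+0+1 = 0 carry 1
  0+1+1 = 0 carry 1
  1+1+1 = 1 carry 1
  1+1+1 = 1 carry 1
  1+0+1 = 0 carry 1
  0+0+1 = 1
  0+0 = 0
  1+0 = 1

0b101011000101001100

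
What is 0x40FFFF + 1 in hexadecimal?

0x410000

The trailing 4 digits are F (max in base 16), so adding 1 cascades: they roll to 0 and the next digit up increments.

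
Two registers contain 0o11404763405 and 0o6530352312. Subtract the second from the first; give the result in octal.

Subtract column by column in base 8:
  5-2 → 3
  0-1 → 7 (borrow)
  4-3-1 → 0
  3-2 → 1
  6-5 → 1
  7-3 → 4
  4-0 → 4
  0-3 → 5 (borrow)
  4-5-1 → 6 (borrow)
  1-6-1 → 2 (borrow)
  1-0-1 → 0

0o2654411073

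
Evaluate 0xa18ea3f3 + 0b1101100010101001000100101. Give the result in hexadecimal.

0xa33ff618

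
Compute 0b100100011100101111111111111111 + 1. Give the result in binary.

The trailing 16 digits are 1 (max in base 2), so adding 1 cascades: they roll to 0 and the next digit up increments.

0b100100011100110000000000000000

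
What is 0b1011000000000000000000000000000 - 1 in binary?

0b1010111111111111111111111111111

The trailing 27 digits are 0, so subtracting 1 borrows through: they become 1 and the next digit up decrements.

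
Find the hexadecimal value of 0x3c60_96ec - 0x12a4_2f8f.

Subtract column by column in base 16:
  c-f → d (borrow)
  e-8-1 → 5
  6-f → 7 (borrow)
  9-2-1 → 6
  0-4 → c (borrow)
  6-a-1 → b (borrow)
  c-2-1 → 9
  3-1 → 2

0x29bc675d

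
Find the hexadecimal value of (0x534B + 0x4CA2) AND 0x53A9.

Add column by column in base 16, right to left:
  B+2 = D
  4+A = E
  3+C = F
  5+4 = 9
Sum = 0x9FED; now AND with 0x53A9:
  9&5=1, F&3=3, E&A=A, D&9=9

0x13A9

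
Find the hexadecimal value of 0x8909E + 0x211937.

Add column by column in base 16, right to left:
  E+7 = 5 carry 1
  9+3+1 = D
  0+9 = 9
  9+1 = A
  8+1 = 9
  0+2 = 2

0x29A9D5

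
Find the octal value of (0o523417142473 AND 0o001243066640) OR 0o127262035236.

0o523417142473 AND 0o001243066640 = 0o001003042440.
Then OR with 0o127262035236.

0o127263077676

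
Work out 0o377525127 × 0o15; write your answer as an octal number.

0o6373523153

Multiply each base-8 digit by 13, carrying:
  7×13 = 91 → write 3 carry 11
  2×13+11 = 37 → write 5 carry 4
  1×13+4 = 17 → write 1 carry 2
  5×13+2 = 67 → write 3 carry 8
  2×13+8 = 34 → write 2 carry 4
  5×13+4 = 69 → write 5 carry 8
  7×13+8 = 99 → write 3 carry 12
  7×13+12 = 103 → write 7 carry 12
  3×13+12 = 51 → write 3 carry 6
  remaining carry: 6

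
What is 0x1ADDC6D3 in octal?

0o3267343323

Expand each hex digit to 4 bits: 1=0001 A=1010 D=1101 D=1101 C=1100 6=0110 D=1101 3=0011.
Group the bits in threes: 011 010 110 111 011 100 011 011 010 011 → 3267343323.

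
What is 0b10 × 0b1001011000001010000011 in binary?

Multiply each base-2 digit by 2, carrying:
  1×2 = 2 → write 0 carry 1
  1×2+1 = 3 → write 1 carry 1
  0×2+1 = 1 → write 1
  0×2 = 0 → write 0
  0×2 = 0 → write 0
  0×2 = 0 → write 0
  0×2 = 0 → write 0
  1×2 = 2 → write 0 carry 1
  0×2+1 = 1 → write 1
  1×2 = 2 → write 0 carry 1
  0×2+1 = 1 → write 1
  0×2 = 0 → write 0
  0×2 = 0 → write 0
  0×2 = 0 → write 0
  0×2 = 0 → write 0
  1×2 = 2 → write 0 carry 1
  1×2+1 = 3 → write 1 carry 1
  0×2+1 = 1 → write 1
  1×2 = 2 → write 0 carry 1
  0×2+1 = 1 → write 1
  0×2 = 0 → write 0
  1×2 = 2 → write 0 carry 1
  remaining carry: 1

0b10010110000010100000110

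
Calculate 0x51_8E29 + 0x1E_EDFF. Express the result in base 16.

0x707C28

Add column by column in base 16, right to left:
  9+F = 8 carry 1
  2+F+1 = 2 carry 1
  E+D+1 = C carry 1
  8+E+1 = 7 carry 1
  1+E+1 = 0 carry 1
  5+1+1 = 7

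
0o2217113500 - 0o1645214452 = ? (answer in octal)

0o351677026

Subtract column by column in base 8:
  0-2 → 6 (borrow)
  0-5-1 → 2 (borrow)
  5-4-1 → 0
  3-4 → 7 (borrow)
  1-1-1 → 7 (borrow)
  1-2-1 → 6 (borrow)
  7-5-1 → 1
  1-4 → 5 (borrow)
  2-6-1 → 3 (borrow)
  2-1-1 → 0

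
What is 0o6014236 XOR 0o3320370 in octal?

0o5334146

XOR each oct digit independently (no carries):
  6^3=5, 0^3=3, 1^2=3, 4^0=4, 2^3=1, 3^7=4, 6^0=6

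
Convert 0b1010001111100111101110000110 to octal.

Group the bits in threes: 001 010 001 111 100 111 101 110 000 110 → 1217475606.

0o1217475606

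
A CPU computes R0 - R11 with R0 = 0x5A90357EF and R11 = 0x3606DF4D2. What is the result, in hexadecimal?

0x24895631D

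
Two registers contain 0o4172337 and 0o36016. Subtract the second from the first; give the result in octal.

Subtract column by column in base 8:
  7-6 → 1
  3-1 → 2
  3-0 → 3
  2-6 → 4 (borrow)
  7-3-1 → 3
  1-0 → 1
  4-0 → 4

0o4134321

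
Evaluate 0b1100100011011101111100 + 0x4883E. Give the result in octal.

0o15537672

0b1100100011011101111100 = 0o14433574 in octal.
0x4883E = 0o1104076 in octal.
Add column by column in base 8, right to left:
  4+6 = 2 carry 1
  7+7+1 = 7 carry 1
  5+0+1 = 6
  3+4 = 7
  3+0 = 3
  4+1 = 5
  4+1 = 5
  1+0 = 1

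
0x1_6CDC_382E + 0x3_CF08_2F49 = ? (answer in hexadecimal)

0x53BE46777

Add column by column in base 16, right to left:
  E+9 = 7 carry 1
  2+4+1 = 7
  8+F = 7 carry 1
  3+2+1 = 6
  C+8 = 4 carry 1
  D+0+1 = E
  C+F = B carry 1
  6+C+1 = 3 carry 1
  1+3+1 = 5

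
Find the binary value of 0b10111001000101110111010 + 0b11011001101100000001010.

0b110010010110001111000100

Add column by column in base 2, right to left:
  0+0 = 0
  1+1 = 0 carry 1
  0+0+1 = 1
  1+1 = 0 carry 1
  1+0+1 = 0 carry 1
  1+0+1 = 0 carry 1
  0+0+1 = 1
  1+0 = 1
  1+0 = 1
  1+0 = 1
  0+0 = 0
  1+1 = 0 carry 1
  0+1+1 = 0 carry 1
  0+0+1 = 1
  0+1 = 1
  1+1 = 0 carry 1
  0+0+1 = 1
  0+0 = 0
  1+1 = 0 carry 1
  1+1+1 = 1 carry 1
  1+0+1 = 0 carry 1
  0+1+1 = 0 carry 1
  1+1+1 = 1 carry 1
  final carry 1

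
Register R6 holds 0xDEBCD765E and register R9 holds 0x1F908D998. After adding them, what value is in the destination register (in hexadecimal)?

0xFE4D64FF6

Add column by column in base 16, right to left:
  E+8 = 6 carry 1
  5+9+1 = F
  6+9 = F
  7+D = 4 carry 1
  D+8+1 = 6 carry 1
  C+0+1 = D
  B+9 = 4 carry 1
  E+F+1 = E carry 1
  D+1+1 = F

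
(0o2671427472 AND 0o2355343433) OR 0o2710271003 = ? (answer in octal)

0o2751273433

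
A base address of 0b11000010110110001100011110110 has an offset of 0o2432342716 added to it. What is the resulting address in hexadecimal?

0x2CC4DEC4

0b11000010110110001100011110110 = 0x185B18F6 in hexadecimal.
0o2432342716 = 0x1469C5CE in hexadecimal.
Add column by column in base 16, right to left:
  6+E = 4 carry 1
  F+C+1 = C carry 1
  8+5+1 = E
  1+C = D
  B+9 = 4 carry 1
  5+6+1 = C
  8+4 = C
  1+1 = 2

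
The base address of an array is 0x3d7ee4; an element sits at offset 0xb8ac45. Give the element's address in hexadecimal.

0xf62b29

Add column by column in base 16, right to left:
  4+5 = 9
  e+4 = 2 carry 1
  e+c+1 = b carry 1
  7+a+1 = 2 carry 1
  d+8+1 = 6 carry 1
  3+b+1 = f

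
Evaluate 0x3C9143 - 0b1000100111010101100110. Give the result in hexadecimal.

0x1A1BDD

0b1000100111010101100110 = 0x227566 in hexadecimal.
Subtract column by column in base 16:
  3-6 → D (borrow)
  4-6-1 → D (borrow)
  1-5-1 → B (borrow)
  9-7-1 → 1
  C-2 → A
  3-2 → 1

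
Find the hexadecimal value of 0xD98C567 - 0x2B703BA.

Subtract column by column in base 16:
  7-A → D (borrow)
  6-B-1 → A (borrow)
  5-3-1 → 1
  C-0 → C
  8-7 → 1
  9-B → E (borrow)
  D-2-1 → A

0xAE1C1AD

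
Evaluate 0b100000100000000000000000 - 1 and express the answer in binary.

The trailing 17 digits are 0, so subtracting 1 borrows through: they become 1 and the next digit up decrements.

0b100000011111111111111111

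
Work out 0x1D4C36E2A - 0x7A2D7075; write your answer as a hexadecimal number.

0x15A95FDB5

Subtract column by column in base 16:
  A-5 → 5
  2-7 → B (borrow)
  E-0-1 → D
  6-7 → F (borrow)
  3-D-1 → 5 (borrow)
  C-2-1 → 9
  4-A → A (borrow)
  D-7-1 → 5
  1-0 → 1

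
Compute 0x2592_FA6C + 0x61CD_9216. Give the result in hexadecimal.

0x87608C82

Add column by column in base 16, right to left:
  C+6 = 2 carry 1
  6+1+1 = 8
  A+2 = C
  F+9 = 8 carry 1
  2+D+1 = 0 carry 1
  9+C+1 = 6 carry 1
  5+1+1 = 7
  2+6 = 8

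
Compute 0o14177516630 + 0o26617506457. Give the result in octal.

0o43017225307

Add column by column in base 8, right to left:
  0+7 = 7
  3+5 = 0 carry 1
  6+4+1 = 3 carry 1
  6+6+1 = 5 carry 1
  1+0+1 = 2
  5+5 = 2 carry 1
  7+7+1 = 7 carry 1
  7+1+1 = 1 carry 1
  1+6+1 = 0 carry 1
  4+6+1 = 3 carry 1
  1+2+1 = 4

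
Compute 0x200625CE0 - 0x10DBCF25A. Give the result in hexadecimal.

Subtract column by column in base 16:
  0-A → 6 (borrow)
  E-5-1 → 8
  C-2 → A
  5-F → 6 (borrow)
  2-C-1 → 5 (borrow)
  6-B-1 → A (borrow)
  0-D-1 → 2 (borrow)
  0-0-1 → F (borrow)
  2-1-1 → 0

0xF2A56A86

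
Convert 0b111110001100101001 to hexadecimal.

0x3E329

Group the bits into nibbles: 0011 1110 0011 0010 1001 → 3E329.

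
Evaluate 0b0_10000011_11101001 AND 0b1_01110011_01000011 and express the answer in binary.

AND bit by bit (1 only where both bits are 1):
  01000001111101001
& 10111001101000011
= 00000001101000001

0b00000001101000001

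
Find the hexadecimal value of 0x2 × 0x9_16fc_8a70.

0x122df914e0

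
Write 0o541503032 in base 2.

Each octal digit is 3 bits: 5=101 4=100 1=001 5=101 0=000 3=011 0=000 3=011 2=010.

0b101100001101000011000011010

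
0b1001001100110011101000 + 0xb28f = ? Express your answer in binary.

0b1001010111111101110111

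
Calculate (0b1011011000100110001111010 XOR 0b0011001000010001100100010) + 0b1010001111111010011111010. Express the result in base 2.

0b10010100000110010001010010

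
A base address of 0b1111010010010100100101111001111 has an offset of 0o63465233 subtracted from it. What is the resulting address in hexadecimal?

0b1111010010010100100101111001111 = 0x7A4A4BCF in hexadecimal.
0o63465233 = 0xCE6A9B in hexadecimal.
Subtract column by column in base 16:
  F-B → 4
  C-9 → 3
  B-A → 1
  4-6 → E (borrow)
  A-E-1 → B (borrow)
  4-C-1 → 7 (borrow)
  A-0-1 → 9
  7-0 → 7

0x797BE134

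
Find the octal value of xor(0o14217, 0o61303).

0o75114

XOR each oct digit independently (no carries):
  1^6=7, 4^1=5, 2^3=1, 1^0=1, 7^3=4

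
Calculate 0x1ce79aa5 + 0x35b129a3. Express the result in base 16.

0x5298c448

Add column by column in base 16, right to left:
  5+3 = 8
  a+a = 4 carry 1
  a+9+1 = 4 carry 1
  9+2+1 = c
  7+1 = 8
  e+b = 9 carry 1
  c+5+1 = 2 carry 1
  1+3+1 = 5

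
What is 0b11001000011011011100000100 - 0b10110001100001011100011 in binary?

Subtract column by column in base 2:
  0-1 → 1 (borrow)
  0-1-1 → 0 (borrow)
  1-0-1 → 0
  0-0 → 0
  0-0 → 0
  0-1 → 1 (borrow)
  0-1-1 → 0 (borrow)
  0-1-1 → 0 (borrow)
  1-0-1 → 0
  1-1 → 0
  1-0 → 1
  0-0 → 0
  1-0 → 1
  1-0 → 1
  0-1 → 1 (borrow)
  1-1-1 → 1 (borrow)
  1-0-1 → 0
  0-0 → 0
  0-0 → 0
  0-1 → 1 (borrow)
  0-1-1 → 0 (borrow)
  1-0-1 → 0
  0-1 → 1 (borrow)
  0-0-1 → 1 (borrow)
  1-0-1 → 0
  1-0 → 1

0b10110010001111010000100001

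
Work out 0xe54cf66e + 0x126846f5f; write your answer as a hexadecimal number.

Add column by column in base 16, right to left:
  e+f = d carry 1
  6+5+1 = c
  6+f = 5 carry 1
  f+6+1 = 6 carry 1
  c+4+1 = 1 carry 1
  4+8+1 = d
  5+6 = b
  e+2 = 0 carry 1
  0+1+1 = 2

0x20bd165cd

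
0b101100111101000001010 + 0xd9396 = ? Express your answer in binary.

0xd9396 = 0b11011001001110010110 in binary.
Add column by column in base 2, right to left:
  0+0 = 0
  1+1 = 0 carry 1
  0+1+1 = 0 carry 1
  1+0+1 = 0 carry 1
  0+1+1 = 0 carry 1
  0+0+1 = 1
  0+0 = 0
  0+1 = 1
  0+1 = 1
  1+1 = 0 carry 1
  0+0+1 = 1
  1+0 = 1
  1+1 = 0 carry 1
  1+0+1 = 0 carry 1
  1+0+1 = 0 carry 1
  0+1+1 = 0 carry 1
  0+1+1 = 0 carry 1
  1+0+1 = 0 carry 1
  1+1+1 = 1 carry 1
  0+1+1 = 0 carry 1
  1+0+1 = 0 carry 1
  final carry 1

0b1001000000110110100000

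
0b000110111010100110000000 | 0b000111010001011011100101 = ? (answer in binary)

0b000111111011111111100101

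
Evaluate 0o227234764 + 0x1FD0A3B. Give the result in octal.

0x1FD0A3B = 0o177205073 in octal.
Add column by column in base 8, right to left:
  4+3 = 7
  6+7 = 5 carry 1
  7+0+1 = 0 carry 1
  4+5+1 = 2 carry 1
  3+0+1 = 4
  2+2 = 4
  7+7 = 6 carry 1
  2+7+1 = 2 carry 1
  2+1+1 = 4

0o426442057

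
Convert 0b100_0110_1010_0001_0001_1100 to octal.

0o21520434

Group the bits in threes: 010 001 101 010 000 100 011 100 → 21520434.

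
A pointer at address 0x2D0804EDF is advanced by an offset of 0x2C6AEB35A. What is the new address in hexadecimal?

Add column by column in base 16, right to left:
  F+A = 9 carry 1
  D+5+1 = 3 carry 1
  E+3+1 = 2 carry 1
  4+B+1 = 0 carry 1
  0+E+1 = F
  8+A = 2 carry 1
  0+6+1 = 7
  D+C = 9 carry 1
  2+2+1 = 5

0x5972F0239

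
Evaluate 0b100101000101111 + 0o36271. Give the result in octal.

0b100101000101111 = 0o45057 in octal.
Add column by column in base 8, right to left:
  7+1 = 0 carry 1
  5+7+1 = 5 carry 1
  0+2+1 = 3
  5+6 = 3 carry 1
  4+3+1 = 0 carry 1
  final carry 1

0o103350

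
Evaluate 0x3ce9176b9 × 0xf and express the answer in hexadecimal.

0x391a85f4d7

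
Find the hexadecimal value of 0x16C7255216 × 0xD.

0x1281CE52B1E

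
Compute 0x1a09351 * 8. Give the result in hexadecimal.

Multiply each base-16 digit by 8, carrying:
  1×8 = 8 → write 8
  5×8 = 40 → write 8 carry 2
  3×8+2 = 26 → write a carry 1
  9×8+1 = 73 → write 9 carry 4
  0×8+4 = 4 → write 4
  a×8 = 80 → write 0 carry 5
  1×8+5 = 13 → write d

0xd049a88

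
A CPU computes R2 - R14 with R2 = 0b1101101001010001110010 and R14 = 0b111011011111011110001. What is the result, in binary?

Subtract column by column in base 2:
  0-1 → 1 (borrow)
  1-0-1 → 0
  0-0 → 0
  0-0 → 0
  1-1 → 0
  1-1 → 0
  1-1 → 0
  0-1 → 1 (borrow)
  0-0-1 → 1 (borrow)
  0-1-1 → 0 (borrow)
  1-1-1 → 1 (borrow)
  0-1-1 → 0 (borrow)
  1-1-1 → 1 (borrow)
  0-1-1 → 0 (borrow)
  0-0-1 → 1 (borrow)
  1-1-1 → 1 (borrow)
  0-1-1 → 0 (borrow)
  1-0-1 → 0
  1-1 → 0
  0-1 → 1 (borrow)
  1-1-1 → 1 (borrow)
  1-0-1 → 0

0b110001101010110000001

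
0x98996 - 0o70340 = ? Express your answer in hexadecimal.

0x918B6

0o70340 = 0x70E0 in hexadecimal.
Subtract column by column in base 16:
  6-0 → 6
  9-E → B (borrow)
  9-0-1 → 8
  8-7 → 1
  9-0 → 9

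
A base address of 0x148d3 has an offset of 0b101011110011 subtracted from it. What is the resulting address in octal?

0o236740

0x148d3 = 0o244323 in octal.
0b101011110011 = 0o5363 in octal.
Subtract column by column in base 8:
  3-3 → 0
  2-6 → 4 (borrow)
  3-3-1 → 7 (borrow)
  4-5-1 → 6 (borrow)
  4-0-1 → 3
  2-0 → 2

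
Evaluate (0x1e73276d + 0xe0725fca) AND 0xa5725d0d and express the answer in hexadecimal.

0xa4600505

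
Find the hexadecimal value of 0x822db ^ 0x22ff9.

XOR each hex digit independently (no carries):
  8^2=a, 2^2=0, 2^f=d, d^f=2, b^9=2

0xa0d22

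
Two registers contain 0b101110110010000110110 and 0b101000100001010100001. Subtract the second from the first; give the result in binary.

0b110010000110010101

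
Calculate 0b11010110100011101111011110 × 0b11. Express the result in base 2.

Multiply each base-2 digit by 3, carrying:
  0×3 = 0 → write 0
  1×3 = 3 → write 1 carry 1
  1×3+1 = 4 → write 0 carry 2
  1×3+2 = 5 → write 1 carry 2
  1×3+2 = 5 → write 1 carry 2
  0×3+2 = 2 → write 0 carry 1
  1×3+1 = 4 → write 0 carry 2
  1×3+2 = 5 → write 1 carry 2
  1×3+2 = 5 → write 1 carry 2
  1×3+2 = 5 → write 1 carry 2
  0×3+2 = 2 → write 0 carry 1
  1×3+1 = 4 → write 0 carry 2
  1×3+2 = 5 → write 1 carry 2
  1×3+2 = 5 → write 1 carry 2
  0×3+2 = 2 → write 0 carry 1
  0×3+1 = 1 → write 1
  0×3 = 0 → write 0
  1×3 = 3 → write 1 carry 1
  0×3+1 = 1 → write 1
  1×3 = 3 → write 1 carry 1
  1×3+1 = 4 → write 0 carry 2
  0×3+2 = 2 → write 0 carry 1
  1×3+1 = 4 → write 0 carry 2
  0×3+2 = 2 → write 0 carry 1
  1×3+1 = 4 → write 0 carry 2
  1×3+2 = 5 → write 1 carry 2
  remaining carry: 10

0b1010000011101011001110011010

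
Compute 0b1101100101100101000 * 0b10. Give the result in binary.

0b11011001011001010000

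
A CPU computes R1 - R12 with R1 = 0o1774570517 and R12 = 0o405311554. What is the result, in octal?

Subtract column by column in base 8:
  7-4 → 3
  1-5 → 4 (borrow)
  5-5-1 → 7 (borrow)
  0-1-1 → 6 (borrow)
  7-1-1 → 5
  5-3 → 2
  4-5 → 7 (borrow)
  7-0-1 → 6
  7-4 → 3
  1-0 → 1

0o1367256743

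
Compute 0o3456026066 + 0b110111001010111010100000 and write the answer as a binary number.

0o3456026066 = 0b11100101110000010110000110110 in binary.
Add column by column in base 2, right to left:
  0+0 = 0
  1+0 = 1
  1+0 = 1
  0+0 = 0
  1+0 = 1
  1+1 = 0 carry 1
  0+0+1 = 1
  0+1 = 1
  0+0 = 0
  0+1 = 1
  1+1 = 0 carry 1
  1+1+1 = 1 carry 1
  0+0+1 = 1
  1+1 = 0 carry 1
  0+0+1 = 1
  0+1 = 1
  0+0 = 0
  0+0 = 0
  0+1 = 1
  1+1 = 0 carry 1
  1+1+1 = 1 carry 1
  1+0+1 = 0 carry 1
  0+1+1 = 0 carry 1
  1+1+1 = 1 carry 1
  0+0+1 = 1
  0+0 = 0
  1+0 = 1
  1+0 = 1
  1+0 = 1

0b11101100101001101101011010110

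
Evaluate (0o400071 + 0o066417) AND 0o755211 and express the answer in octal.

Add column by column in base 8, right to left:
  1+7 = 0 carry 1
  7+1+1 = 1 carry 1
  0+4+1 = 5
  0+6 = 6
  0+6 = 6
  4+0 = 4
Sum = 0o466510; now AND with 0o755211:
  4&7=4, 6&5=4, 6&5=4, 5&2=0, 1&1=1, 0&1=0

0o444010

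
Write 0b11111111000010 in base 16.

0x3fc2

Group the bits into nibbles: 0011 1111 1100 0010 → 3fc2.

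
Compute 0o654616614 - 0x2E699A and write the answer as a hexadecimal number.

0o654616614 = 0x6B31D8C in hexadecimal.
Subtract column by column in base 16:
  C-A → 2
  8-9 → F (borrow)
  D-9-1 → 3
  1-6 → B (borrow)
  3-E-1 → 4 (borrow)
  B-2-1 → 8
  6-0 → 6

0x684B3F2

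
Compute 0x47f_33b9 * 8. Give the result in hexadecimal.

0x23f99dc8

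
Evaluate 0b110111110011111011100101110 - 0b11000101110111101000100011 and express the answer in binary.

Subtract column by column in base 2:
  0-1 → 1 (borrow)
  1-1-1 → 1 (borrow)
  1-0-1 → 0
  1-0 → 1
  0-0 → 0
  1-1 → 0
  0-0 → 0
  0-0 → 0
  1-0 → 1
  1-1 → 0
  1-0 → 1
  0-1 → 1 (borrow)
  1-1-1 → 1 (borrow)
  1-1-1 → 1 (borrow)
  1-1-1 → 1 (borrow)
  1-0-1 → 0
  1-1 → 0
  0-1 → 1 (borrow)
  0-1-1 → 0 (borrow)
  1-0-1 → 0
  1-1 → 0
  1-0 → 1
  1-0 → 1
  1-0 → 1
  0-1 → 1 (borrow)
  1-1-1 → 1 (borrow)
  1-0-1 → 0

0b11111000100111110100001011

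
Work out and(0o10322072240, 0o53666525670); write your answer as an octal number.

0o10222020240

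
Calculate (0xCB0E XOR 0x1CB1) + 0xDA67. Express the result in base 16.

0x1B226

First 0xCB0E XOR 0x1CB1 = 0xD7BF.
Add column by column in base 16, right to left:
  F+7 = 6 carry 1
  B+6+1 = 2 carry 1
  7+A+1 = 2 carry 1
  D+D+1 = B carry 1
  final carry 1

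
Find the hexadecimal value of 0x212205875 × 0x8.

Multiply each base-16 digit by 8, carrying:
  5×8 = 40 → write 8 carry 2
  7×8+2 = 58 → write A carry 3
  8×8+3 = 67 → write 3 carry 4
  5×8+4 = 44 → write C carry 2
  0×8+2 = 2 → write 2
  2×8 = 16 → write 0 carry 1
  2×8+1 = 17 → write 1 carry 1
  1×8+1 = 9 → write 9
  2×8 = 16 → write 0 carry 1
  remaining carry: 1

0x109102C3A8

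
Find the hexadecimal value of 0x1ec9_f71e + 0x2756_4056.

0x46203774

Add column by column in base 16, right to left:
  e+6 = 4 carry 1
  1+5+1 = 7
  7+0 = 7
  f+4 = 3 carry 1
  9+6+1 = 0 carry 1
  c+5+1 = 2 carry 1
  e+7+1 = 6 carry 1
  1+2+1 = 4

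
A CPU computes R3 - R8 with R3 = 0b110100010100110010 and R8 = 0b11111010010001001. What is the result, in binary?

0b10101000010101001

Subtract column by column in base 2:
  0-1 → 1 (borrow)
  1-0-1 → 0
  0-0 → 0
  0-1 → 1 (borrow)
  1-0-1 → 0
  1-0 → 1
  0-0 → 0
  0-1 → 1 (borrow)
  1-0-1 → 0
  0-0 → 0
  1-1 → 0
  0-0 → 0
  0-1 → 1 (borrow)
  0-1-1 → 0 (borrow)
  1-1-1 → 1 (borrow)
  0-1-1 → 0 (borrow)
  1-1-1 → 1 (borrow)
  1-0-1 → 0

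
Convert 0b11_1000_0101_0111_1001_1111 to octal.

0o16053637

Group the bits in threes: 001 110 000 101 011 110 011 111 → 16053637.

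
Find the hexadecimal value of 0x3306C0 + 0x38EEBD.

0x6BF57D

Add column by column in base 16, right to left:
  0+D = D
  C+B = 7 carry 1
  6+E+1 = 5 carry 1
  0+E+1 = F
  3+8 = B
  3+3 = 6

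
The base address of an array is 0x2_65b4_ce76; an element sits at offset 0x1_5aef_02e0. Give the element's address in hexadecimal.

Add column by column in base 16, right to left:
  6+0 = 6
  7+e = 5 carry 1
  e+2+1 = 1 carry 1
  c+0+1 = d
  4+f = 3 carry 1
  b+e+1 = a carry 1
  5+a+1 = 0 carry 1
  6+5+1 = c
  2+1 = 3

0x3c0a3d156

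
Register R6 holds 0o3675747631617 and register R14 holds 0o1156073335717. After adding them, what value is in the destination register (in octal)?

0o5054043167536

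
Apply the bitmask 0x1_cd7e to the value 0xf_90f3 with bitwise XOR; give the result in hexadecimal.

XOR each hex digit independently (no carries):
  f^1=e, 9^c=5, 0^d=d, f^7=8, 3^e=d

0xe5d8d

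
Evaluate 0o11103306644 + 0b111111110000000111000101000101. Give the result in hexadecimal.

0o11103306644 = 0x490D8DA4 in hexadecimal.
0b111111110000000111000101000101 = 0x3FC07145 in hexadecimal.
Add column by column in base 16, right to left:
  4+5 = 9
  A+4 = E
  D+1 = E
  8+7 = F
  D+0 = D
  0+C = C
  9+F = 8 carry 1
  4+3+1 = 8

0x88CDFEE9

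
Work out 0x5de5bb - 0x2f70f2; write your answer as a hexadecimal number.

0x2e74c9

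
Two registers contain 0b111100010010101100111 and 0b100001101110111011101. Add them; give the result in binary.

Add column by column in base 2, right to left:
  1+1 = 0 carry 1
  1+0+1 = 0 carry 1
  1+1+1 = 1 carry 1
  0+1+1 = 0 carry 1
  0+1+1 = 0 carry 1
  1+0+1 = 0 carry 1
  1+1+1 = 1 carry 1
  0+1+1 = 0 carry 1
  1+1+1 = 1 carry 1
  0+0+1 = 1
  1+1 = 0 carry 1
  0+1+1 = 0 carry 1
  0+1+1 = 0 carry 1
  1+0+1 = 0 carry 1
  0+1+1 = 0 carry 1
  0+1+1 = 0 carry 1
  0+0+1 = 1
  1+0 = 1
  1+0 = 1
  1+0 = 1
  1+1 = 0 carry 1
  final carry 1

0b1011110000001101000100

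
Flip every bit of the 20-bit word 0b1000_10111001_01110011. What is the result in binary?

Invert each bit: 10001011100101110011 → 01110100011010001100.

0b01110100011010001100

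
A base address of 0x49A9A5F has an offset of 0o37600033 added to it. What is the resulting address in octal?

0x49A9A5F = 0o446515137 in octal.
Add column by column in base 8, right to left:
  7+3 = 2 carry 1
  3+3+1 = 7
  1+0 = 1
  5+0 = 5
  1+0 = 1
  5+6 = 3 carry 1
  6+7+1 = 6 carry 1
  4+3+1 = 0 carry 1
  4+0+1 = 5

0o506315172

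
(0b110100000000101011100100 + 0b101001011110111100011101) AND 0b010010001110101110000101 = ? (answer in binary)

0b10000001110101000000001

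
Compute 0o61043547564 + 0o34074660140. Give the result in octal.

Add column by column in base 8, right to left:
  4+0 = 4
  6+4 = 2 carry 1
  5+1+1 = 7
  7+0 = 7
  4+6 = 2 carry 1
  5+6+1 = 4 carry 1
  3+4+1 = 0 carry 1
  4+7+1 = 4 carry 1
  0+0+1 = 1
  1+4 = 5
  6+3 = 1 carry 1
  final carry 1

0o115140427724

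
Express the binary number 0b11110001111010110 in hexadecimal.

0x1e3d6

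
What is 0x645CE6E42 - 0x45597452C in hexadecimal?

0x1F0372916

Subtract column by column in base 16:
  2-C → 6 (borrow)
  4-2-1 → 1
  E-5 → 9
  6-4 → 2
  E-7 → 7
  C-9 → 3
  5-5 → 0
  4-5 → F (borrow)
  6-4-1 → 1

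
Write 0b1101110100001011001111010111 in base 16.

0xDD0B3D7

Group the bits into nibbles: 1101 1101 0000 1011 0011 1101 0111 → DD0B3D7.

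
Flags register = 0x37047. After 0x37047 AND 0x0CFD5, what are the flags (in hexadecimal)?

AND each hex digit independently (no carries):
  3&0=0, 7&C=4, 0&F=0, 4&D=4, 7&5=5

0x04045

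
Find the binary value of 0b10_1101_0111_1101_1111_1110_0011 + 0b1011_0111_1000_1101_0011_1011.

0b11100011110110110100011110

Add column by column in base 2, right to left:
  1+1 = 0 carry 1
  1+1+1 = 1 carry 1
  0+0+1 = 1
  0+1 = 1
  0+1 = 1
  1+1 = 0 carry 1
  1+0+1 = 0 carry 1
  1+0+1 = 0 carry 1
  1+1+1 = 1 carry 1
  1+0+1 = 0 carry 1
  1+1+1 = 1 carry 1
  1+1+1 = 1 carry 1
  1+0+1 = 0 carry 1
  0+0+1 = 1
  1+0 = 1
  1+1 = 0 carry 1
  1+1+1 = 1 carry 1
  1+1+1 = 1 carry 1
  1+1+1 = 1 carry 1
  0+0+1 = 1
  1+1 = 0 carry 1
  0+1+1 = 0 carry 1
  1+0+1 = 0 carry 1
  1+1+1 = 1 carry 1
  0+0+1 = 1
  1+0 = 1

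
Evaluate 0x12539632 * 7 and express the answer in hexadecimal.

Multiply each base-16 digit by 7, carrying:
  2×7 = 14 → write E
  3×7 = 21 → write 5 carry 1
  6×7+1 = 43 → write B carry 2
  9×7+2 = 65 → write 1 carry 4
  3×7+4 = 25 → write 9 carry 1
  5×7+1 = 36 → write 4 carry 2
  2×7+2 = 16 → write 0 carry 1
  1×7+1 = 8 → write 8

0x80491B5E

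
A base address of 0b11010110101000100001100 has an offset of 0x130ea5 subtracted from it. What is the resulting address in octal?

0o26041147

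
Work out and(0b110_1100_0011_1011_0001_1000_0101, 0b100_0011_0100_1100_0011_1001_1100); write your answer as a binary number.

0b100000000001000000110000100

AND bit by bit (1 only where both bits are 1):
  110110000111011000110000101
& 100001101001100001110011100
= 100000000001000000110000100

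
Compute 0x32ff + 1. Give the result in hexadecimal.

The trailing 2 digits are F (max in base 16), so adding 1 cascades: they roll to 0 and the next digit up increments.

0x3300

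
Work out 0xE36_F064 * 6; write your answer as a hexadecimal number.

Multiply each base-16 digit by 6, carrying:
  4×6 = 24 → write 8 carry 1
  6×6+1 = 37 → write 5 carry 2
  0×6+2 = 2 → write 2
  F×6 = 90 → write A carry 5
  6×6+5 = 41 → write 9 carry 2
  3×6+2 = 20 → write 4 carry 1
  E×6+1 = 85 → write 5 carry 5
  remaining carry: 5

0x5549A258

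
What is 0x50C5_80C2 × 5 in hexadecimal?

0x193DB83CA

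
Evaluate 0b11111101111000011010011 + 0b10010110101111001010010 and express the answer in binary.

0b110010100100111100100101

Add column by column in base 2, right to left:
  1+0 = 1
  1+1 = 0 carry 1
  0+0+1 = 1
  0+0 = 0
  1+1 = 0 carry 1
  0+0+1 = 1
  1+1 = 0 carry 1
  1+0+1 = 0 carry 1
  0+0+1 = 1
  0+1 = 1
  0+1 = 1
  0+1 = 1
  1+1 = 0 carry 1
  1+0+1 = 0 carry 1
  1+1+1 = 1 carry 1
  1+0+1 = 0 carry 1
  0+1+1 = 0 carry 1
  1+1+1 = 1 carry 1
  1+0+1 = 0 carry 1
  1+1+1 = 1 carry 1
  1+0+1 = 0 carry 1
  1+0+1 = 0 carry 1
  1+1+1 = 1 carry 1
  final carry 1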